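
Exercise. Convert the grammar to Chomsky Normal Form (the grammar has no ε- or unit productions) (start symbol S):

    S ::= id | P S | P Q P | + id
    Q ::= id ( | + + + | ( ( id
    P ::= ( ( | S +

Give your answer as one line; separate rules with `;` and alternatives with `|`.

S ::= id | P S | P Y1 | X1 X2; Q ::= X2 X3 | X1 Y2 | X3 Y3; P ::= X3 X3 | S X1; X1 ::= +; X2 ::= id; X3 ::= (; Y1 ::= Q P; Y2 ::= X1 X1; Y3 ::= X3 X2

Introduce a nonterminal for each terminal appearing in a rule of length ≥ 2: X1 → +, X2 → id, X3 → (.
Binarize each right-hand side of length ≥ 3 by chaining fresh nonterminals (Y1, Y2, …): affected rules were S → P Q P; Q → X1 X1 X1; Q → X3 X3 X2.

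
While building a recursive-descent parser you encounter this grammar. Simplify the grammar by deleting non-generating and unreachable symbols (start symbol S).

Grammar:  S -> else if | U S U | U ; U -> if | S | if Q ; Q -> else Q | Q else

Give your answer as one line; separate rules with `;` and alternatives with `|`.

Generating nonterminals: {S, U}.
Reachable from S after that: {S, U}.
Removed useless symbols: {Q} and every production mentioning them.

S -> else if | U S U | U; U -> if | S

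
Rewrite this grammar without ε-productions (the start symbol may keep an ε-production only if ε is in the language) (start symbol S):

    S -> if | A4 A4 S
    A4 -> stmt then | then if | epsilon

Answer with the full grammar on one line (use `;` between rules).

S -> if | A4 A4 S | A4 S; A4 -> stmt then | then if

Nullable nonterminals: {A4}.
ε ∉ L(G), so no ε-production is kept.
Expand every rule over subsets of its nullable positions: S → A4 A4 S gives A4 A4 S | A4 S.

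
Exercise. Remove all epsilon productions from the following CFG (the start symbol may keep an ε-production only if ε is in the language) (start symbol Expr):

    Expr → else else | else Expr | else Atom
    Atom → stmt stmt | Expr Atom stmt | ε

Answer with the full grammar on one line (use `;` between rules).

Expr → else else | else Expr | else Atom | else; Atom → stmt stmt | Expr Atom stmt | Expr stmt

The nullable symbols are {Atom}.
ε ∉ L(G), so no ε-production is kept.
Expand every rule over subsets of its nullable positions: Expr → else Atom gives else Atom | else. Atom → Expr Atom stmt gives Expr Atom stmt | Expr stmt.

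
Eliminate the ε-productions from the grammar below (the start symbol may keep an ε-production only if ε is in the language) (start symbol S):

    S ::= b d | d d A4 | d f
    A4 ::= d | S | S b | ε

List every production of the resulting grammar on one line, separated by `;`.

S ::= b d | d d A4 | d d | d f; A4 ::= d | S | S b

Nullable set = {A4}.
ε ∉ L(G), so no ε-production is kept.
For each production, add variants omitting each subset of nullable occurrences: S → d d A4 gives d d A4 | d d.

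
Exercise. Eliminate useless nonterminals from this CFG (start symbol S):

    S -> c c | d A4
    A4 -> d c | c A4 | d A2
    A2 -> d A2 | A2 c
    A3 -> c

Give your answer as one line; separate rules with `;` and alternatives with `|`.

S -> c c | d A4; A4 -> d c | c A4

Generating nonterminals: {A3, A4, S}.
Reachable from S after that: {A4, S}.
Removed useless symbols: {A2, A3} and every production mentioning them.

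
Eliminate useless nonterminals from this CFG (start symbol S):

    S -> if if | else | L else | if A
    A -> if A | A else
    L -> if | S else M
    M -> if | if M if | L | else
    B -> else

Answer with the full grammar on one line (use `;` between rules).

Generating nonterminals: {B, L, M, S}.
Reachable from S after that: {L, M, S}.
Removed useless symbols: {A, B} and every production mentioning them.

S -> if if | else | L else; L -> if | S else M; M -> if | if M if | L | else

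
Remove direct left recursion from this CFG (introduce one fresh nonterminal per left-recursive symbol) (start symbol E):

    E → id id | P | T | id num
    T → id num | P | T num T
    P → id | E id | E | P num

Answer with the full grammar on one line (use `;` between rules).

T, P are directly left-recursive.
For T: α = {num T}, β = {id num, P}. Rewrite as T → β T' and T' → α T' | ε.
For P: α = {num}, β = {id, E id, E}. Rewrite as P → β P' and P' → α P' | ε.

E → id id | P | T | id num; T → id num T' | P T'; P → id P' | E id P' | E P'; T' → num T T' | epsilon; P' → num P' | epsilon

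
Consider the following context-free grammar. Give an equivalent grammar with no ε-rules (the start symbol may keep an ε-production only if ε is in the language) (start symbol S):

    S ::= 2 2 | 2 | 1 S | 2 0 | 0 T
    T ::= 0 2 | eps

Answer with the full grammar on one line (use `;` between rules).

The nullable symbols are {T}.
ε ∉ L(G), so no ε-production is kept.
For each production, add variants omitting each subset of nullable occurrences: S → 0 T gives 0 T | 0.

S ::= 2 2 | 2 | 1 S | 2 0 | 0 T | 0; T ::= 0 2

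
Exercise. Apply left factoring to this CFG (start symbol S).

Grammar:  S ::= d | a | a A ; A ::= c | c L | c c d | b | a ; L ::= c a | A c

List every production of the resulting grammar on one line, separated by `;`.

S ::= d | a S'; A ::= b | a | c A'; L ::= c a | A c; S' ::= ε | A; A' ::= ε | L | c d

S has alternatives sharing prefix 'a': factor to S → a S' with S' → ε | A.
A has alternatives sharing prefix 'c': factor to A → c A' with A' → ε | L | c d.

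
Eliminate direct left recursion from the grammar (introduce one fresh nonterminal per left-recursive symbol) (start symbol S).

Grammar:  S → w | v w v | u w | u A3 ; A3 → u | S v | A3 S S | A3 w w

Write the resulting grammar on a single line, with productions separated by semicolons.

Directly left-recursive nonterminal: A3.
For A3: α = {S S, w w}, β = {u, S v}. Rewrite as A3 → β A3' and A3' → α A3' | ε.

S → w | v w v | u w | u A3; A3 → u A3' | S v A3'; A3' → S S A3' | w w A3' | ε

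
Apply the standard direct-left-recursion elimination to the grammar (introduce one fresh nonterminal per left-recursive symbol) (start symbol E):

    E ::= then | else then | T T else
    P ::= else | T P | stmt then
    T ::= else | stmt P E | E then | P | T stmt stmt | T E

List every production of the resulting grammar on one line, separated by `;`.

E ::= then | else then | T T else; P ::= else | T P | stmt then; T ::= else T' | stmt P E T' | E then T' | P T'; T' ::= stmt stmt T' | E T' | epsilon

Directly left-recursive nonterminal: T.
For T: α = {stmt stmt, E}, β = {else, stmt P E, E then, P}. Rewrite as T → β T' and T' → α T' | ε.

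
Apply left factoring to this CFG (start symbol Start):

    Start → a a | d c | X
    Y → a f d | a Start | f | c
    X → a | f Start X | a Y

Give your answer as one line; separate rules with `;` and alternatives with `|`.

Y has alternatives sharing prefix 'a': factor to Y → a Y1 with Y1 → f d | Start.
X has alternatives sharing prefix 'a': factor to X → a X1 with X1 → ε | Y.

Start → a a | d c | X; Y → f | c | a Y1; X → f Start X | a X1; Y1 → f d | Start; X1 → ε | Y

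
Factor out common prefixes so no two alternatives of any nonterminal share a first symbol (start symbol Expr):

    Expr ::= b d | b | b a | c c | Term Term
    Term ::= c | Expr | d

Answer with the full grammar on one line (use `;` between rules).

Expr ::= c c | Term Term | b Expr1; Term ::= c | Expr | d; Expr1 ::= d | ε | a

Expr has alternatives sharing prefix 'b': factor to Expr → b Expr1 with Expr1 → d | ε | a.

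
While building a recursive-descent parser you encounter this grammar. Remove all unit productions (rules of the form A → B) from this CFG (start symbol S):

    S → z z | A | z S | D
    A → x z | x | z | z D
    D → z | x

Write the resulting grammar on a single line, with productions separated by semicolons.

S → z | x | z z | z S | x z | z D; A → x z | x | z | z D; D → z | x

Unit pairs: S ⇒* {A, D}.
For each unit pair (A, B), copy every non-unit production of B to A, then drop all unit productions.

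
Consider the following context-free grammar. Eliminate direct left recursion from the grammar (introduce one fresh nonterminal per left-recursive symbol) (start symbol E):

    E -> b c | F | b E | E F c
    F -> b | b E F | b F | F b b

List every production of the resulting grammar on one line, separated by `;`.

Left recursion appears on E, F.
For E: α = {F c}, β = {b c, F, b E}. Rewrite as E → β E' and E' → α E' | ε.
For F: α = {b b}, β = {b, b E F, b F}. Rewrite as F → β F' and F' → α F' | ε.

E -> b c E' | F E' | b E E'; F -> b F' | b E F F' | b F F'; E' -> F c E' | epsilon; F' -> b b F' | epsilon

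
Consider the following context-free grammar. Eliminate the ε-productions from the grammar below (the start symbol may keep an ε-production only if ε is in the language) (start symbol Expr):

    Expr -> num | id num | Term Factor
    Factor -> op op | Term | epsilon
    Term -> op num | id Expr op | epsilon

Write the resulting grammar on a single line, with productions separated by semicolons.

Nullable nonterminals: {Expr, Factor, Term}.
ε ∈ L(G) since Expr is nullable, so keep Expr → ε.
Expand every rule over subsets of its nullable positions: Expr → Term Factor gives Term Factor | Term | Factor. Term → id Expr op gives id Expr op | id op.

Expr -> num | id num | Term Factor | Term | Factor | epsilon; Factor -> op op | Term; Term -> op num | id Expr op | id op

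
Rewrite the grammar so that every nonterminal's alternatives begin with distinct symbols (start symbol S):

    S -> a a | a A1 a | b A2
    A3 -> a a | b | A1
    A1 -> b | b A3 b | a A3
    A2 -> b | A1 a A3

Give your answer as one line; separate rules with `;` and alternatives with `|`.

S has alternatives sharing prefix 'a': factor to S → a S' with S' → a | A1 a.
A1 has alternatives sharing prefix 'b': factor to A1 → b A1' with A1' → ε | A3 b.

S -> b A2 | a S'; A3 -> a a | b | A1; A1 -> a A3 | b A1'; A2 -> b | A1 a A3; S' -> a | A1 a; A1' -> epsilon | A3 b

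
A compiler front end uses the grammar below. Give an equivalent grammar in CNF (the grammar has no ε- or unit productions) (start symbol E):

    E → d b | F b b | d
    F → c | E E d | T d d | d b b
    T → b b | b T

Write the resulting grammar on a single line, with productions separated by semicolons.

E → X1 X2 | F Y1 | d; F → c | E Y2 | T Y3 | X1 Y4; T → X2 X2 | X2 T; X1 → d; X2 → b; Y1 → X2 X2; Y2 → E X1; Y3 → X1 X1; Y4 → X2 X2

Introduce a nonterminal for each terminal appearing in a rule of length ≥ 2: X1 → d, X2 → b.
Binarize each right-hand side of length ≥ 3 by chaining fresh nonterminals (Y1, Y2, …): affected rules were E → F X2 X2; F → E E X1; F → T X1 X1; F → X1 X2 X2.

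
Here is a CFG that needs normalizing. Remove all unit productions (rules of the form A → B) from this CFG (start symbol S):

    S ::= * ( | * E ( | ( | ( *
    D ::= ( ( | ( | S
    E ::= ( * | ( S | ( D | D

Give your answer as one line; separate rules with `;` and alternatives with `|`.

Unit pairs: D ⇒* {S}; E ⇒* {D, S}.
For every A with A ⇒* B via unit rules, add B's non-unit alternatives to A; then delete every rule of the form X → Y.

S ::= * ( | * E ( | ( | ( *; D ::= * ( | * E ( | ( | ( * | ( (; E ::= * ( | * E ( | ( | ( * | ( S | ( D | ( (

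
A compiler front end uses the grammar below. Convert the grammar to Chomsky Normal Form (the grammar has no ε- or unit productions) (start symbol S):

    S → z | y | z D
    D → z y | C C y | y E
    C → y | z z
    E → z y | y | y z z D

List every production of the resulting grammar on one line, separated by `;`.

S → z | y | X1 D; D → X1 X2 | C Y1 | X2 E; C → y | X1 X1; E → X1 X2 | y | X2 Y2; X1 → z; X2 → y; Y1 → C X2; Y2 → X1 Y3; Y3 → X1 D

Introduce a nonterminal for each terminal appearing in a rule of length ≥ 2: X1 → z, X2 → y.
Binarize each right-hand side of length ≥ 3 by chaining fresh nonterminals (Y1, Y2, …): affected rules were D → C C X2; E → X2 X1 X1 D.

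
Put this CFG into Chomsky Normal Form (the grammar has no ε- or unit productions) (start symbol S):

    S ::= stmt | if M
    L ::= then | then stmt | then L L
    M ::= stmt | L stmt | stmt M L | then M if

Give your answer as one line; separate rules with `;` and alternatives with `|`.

S ::= stmt | X1 M; L ::= then | X2 X3 | X2 Y1; M ::= stmt | L X3 | X3 Y2 | X2 Y3; X1 ::= if; X2 ::= then; X3 ::= stmt; Y1 ::= L L; Y2 ::= M L; Y3 ::= M X1

Introduce a nonterminal for each terminal appearing in a rule of length ≥ 2: X1 → if, X2 → then, X3 → stmt.
Binarize each right-hand side of length ≥ 3 by chaining fresh nonterminals (Y1, Y2, …): affected rules were L → X2 L L; M → X3 M L; M → X2 M X1.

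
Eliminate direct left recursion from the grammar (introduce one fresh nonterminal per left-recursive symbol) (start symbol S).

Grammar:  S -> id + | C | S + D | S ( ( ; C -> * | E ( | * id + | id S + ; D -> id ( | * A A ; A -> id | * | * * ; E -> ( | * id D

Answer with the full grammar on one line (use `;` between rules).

S -> id + S' | C S'; C -> * | E ( | * id + | id S +; D -> id ( | * A A; A -> id | * | * *; E -> ( | * id D; S' -> + D S' | ( ( S' | ε

Left recursion appears on S.
For S: α = {+ D, ( (}, β = {id +, C}. Rewrite as S → β S' and S' → α S' | ε.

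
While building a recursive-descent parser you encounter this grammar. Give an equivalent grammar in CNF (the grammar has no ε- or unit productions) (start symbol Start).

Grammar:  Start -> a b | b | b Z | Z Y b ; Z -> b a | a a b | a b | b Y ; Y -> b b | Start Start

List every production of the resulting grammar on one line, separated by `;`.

Start -> X1 X2 | b | X2 Z | Z Y1; Z -> X2 X1 | X1 Y2 | X1 X2 | X2 Y; Y -> X2 X2 | Start Start; X1 -> a; X2 -> b; Y1 -> Y X2; Y2 -> X1 X2

Introduce a nonterminal for each terminal appearing in a rule of length ≥ 2: X1 → a, X2 → b.
Binarize each right-hand side of length ≥ 3 by chaining fresh nonterminals (Y1, Y2, …): affected rules were Start → Z Y X2; Z → X1 X1 X2.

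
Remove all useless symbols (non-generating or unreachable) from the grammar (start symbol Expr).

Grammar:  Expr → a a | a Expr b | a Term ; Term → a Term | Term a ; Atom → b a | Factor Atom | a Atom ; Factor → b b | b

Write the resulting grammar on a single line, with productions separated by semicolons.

Expr → a a | a Expr b

Generating nonterminals: {Atom, Expr, Factor}.
Reachable from Expr after that: {Expr}.
Removed useless symbols: {Atom, Factor, Term} and every production mentioning them.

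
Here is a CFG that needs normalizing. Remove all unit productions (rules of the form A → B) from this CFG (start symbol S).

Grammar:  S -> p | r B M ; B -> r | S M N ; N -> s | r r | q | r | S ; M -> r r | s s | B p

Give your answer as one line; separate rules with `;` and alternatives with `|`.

Unit pairs: N ⇒* {S}.
For every A with A ⇒* B via unit rules, add B's non-unit alternatives to A; then delete every rule of the form X → Y.

S -> p | r B M; B -> r | S M N; N -> p | r B M | s | r r | q | r; M -> r r | s s | B p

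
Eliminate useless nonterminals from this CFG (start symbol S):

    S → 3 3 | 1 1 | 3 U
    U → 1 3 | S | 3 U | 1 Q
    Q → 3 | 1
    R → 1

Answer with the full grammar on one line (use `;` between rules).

Generating nonterminals: {Q, R, S, U}.
Reachable from S after that: {Q, S, U}.
Removed useless symbols: {R} and every production mentioning them.

S → 3 3 | 1 1 | 3 U; U → 1 3 | S | 3 U | 1 Q; Q → 3 | 1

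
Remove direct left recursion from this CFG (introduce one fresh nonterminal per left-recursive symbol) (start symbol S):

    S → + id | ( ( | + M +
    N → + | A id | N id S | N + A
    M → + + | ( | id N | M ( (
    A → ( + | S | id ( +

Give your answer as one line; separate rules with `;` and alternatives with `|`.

S → + id | ( ( | + M +; N → + N' | A id N'; M → + + M' | ( M' | id N M'; A → ( + | S | id ( +; N' → id S N' | + A N' | eps; M' → ( ( M' | eps

Directly left-recursive nonterminals: N, M.
For N: α = {id S, + A}, β = {+, A id}. Rewrite as N → β N' and N' → α N' | ε.
For M: α = {( (}, β = {+ +, (, id N}. Rewrite as M → β M' and M' → α M' | ε.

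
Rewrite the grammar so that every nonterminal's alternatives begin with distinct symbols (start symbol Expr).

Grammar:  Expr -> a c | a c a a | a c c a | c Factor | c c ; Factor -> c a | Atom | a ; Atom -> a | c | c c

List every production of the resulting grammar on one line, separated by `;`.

Expr -> a c Expr1 | c Expr2; Factor -> c a | Atom | a; Atom -> a | c Atom1; Expr1 -> epsilon | a a | c a; Expr2 -> Factor | c; Atom1 -> epsilon | c

Expr has alternatives sharing prefix 'a c': factor to Expr → a c Expr1 with Expr1 → ε | a a | c a.
Expr has alternatives sharing prefix 'c': factor to Expr → c Expr2 with Expr2 → Factor | c.
Atom has alternatives sharing prefix 'c': factor to Atom → c Atom1 with Atom1 → ε | c.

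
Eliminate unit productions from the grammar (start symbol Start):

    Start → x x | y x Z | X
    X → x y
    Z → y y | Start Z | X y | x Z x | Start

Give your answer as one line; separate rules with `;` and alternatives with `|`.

Start → x x | y x Z | x y; X → x y; Z → y y | Start Z | X y | x Z x | x x | y x Z | x y

Unit pairs: Start ⇒* {X}; Z ⇒* {Start, X}.
For each unit pair (A, B), copy every non-unit production of B to A, then drop all unit productions.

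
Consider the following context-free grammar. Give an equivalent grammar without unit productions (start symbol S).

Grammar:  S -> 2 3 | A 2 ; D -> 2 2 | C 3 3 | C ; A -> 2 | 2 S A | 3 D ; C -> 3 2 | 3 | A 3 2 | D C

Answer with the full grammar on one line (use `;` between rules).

S -> 2 3 | A 2; D -> 3 2 | 3 | A 3 2 | D C | 2 2 | C 3 3; A -> 2 | 2 S A | 3 D; C -> 3 2 | 3 | A 3 2 | D C

Unit pairs: D ⇒* {C}.
For every A with A ⇒* B via unit rules, add B's non-unit alternatives to A; then delete every rule of the form X → Y.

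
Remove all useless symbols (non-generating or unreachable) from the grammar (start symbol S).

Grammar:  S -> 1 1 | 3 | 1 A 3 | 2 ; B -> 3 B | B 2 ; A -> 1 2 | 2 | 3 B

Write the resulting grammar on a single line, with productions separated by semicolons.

S -> 1 1 | 3 | 1 A 3 | 2; A -> 1 2 | 2

Generating nonterminals: {A, S}.
Reachable from S after that: {A, S}.
Removed useless symbols: {B} and every production mentioning them.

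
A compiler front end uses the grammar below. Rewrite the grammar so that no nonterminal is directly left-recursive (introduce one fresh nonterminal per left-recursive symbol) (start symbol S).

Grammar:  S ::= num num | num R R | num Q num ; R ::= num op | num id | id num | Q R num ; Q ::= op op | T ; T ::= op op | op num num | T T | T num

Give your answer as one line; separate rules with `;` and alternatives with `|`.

T is directly left-recursive.
For T: α = {T, num}, β = {op op, op num num}. Rewrite as T → β T' and T' → α T' | ε.

S ::= num num | num R R | num Q num; R ::= num op | num id | id num | Q R num; Q ::= op op | T; T ::= op op T' | op num num T'; T' ::= T T' | num T' | ε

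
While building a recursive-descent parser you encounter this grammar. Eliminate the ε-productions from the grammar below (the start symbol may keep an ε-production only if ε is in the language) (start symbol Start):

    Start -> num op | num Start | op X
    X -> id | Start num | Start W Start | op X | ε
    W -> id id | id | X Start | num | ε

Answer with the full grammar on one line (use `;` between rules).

Nullable nonterminals: {W, X}.
ε ∉ L(G), so no ε-production is kept.
For each production, add variants omitting each subset of nullable occurrences: Start → op X gives op X | op. X → Start W Start gives Start W Start | Start Start. X → op X gives op X | op. W → X Start gives X Start | Start.

Start -> num op | num Start | op X | op; X -> id | Start num | Start W Start | Start Start | op X | op; W -> id id | id | X Start | Start | num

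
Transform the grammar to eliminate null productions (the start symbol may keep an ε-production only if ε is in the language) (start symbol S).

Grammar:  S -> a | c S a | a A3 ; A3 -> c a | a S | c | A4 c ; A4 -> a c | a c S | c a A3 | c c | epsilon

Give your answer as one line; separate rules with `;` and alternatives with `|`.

Nullable set = {A4}.
ε ∉ L(G), so no ε-production is kept.

S -> a | c S a | a A3; A3 -> c a | a S | c | A4 c; A4 -> a c | a c S | c a A3 | c c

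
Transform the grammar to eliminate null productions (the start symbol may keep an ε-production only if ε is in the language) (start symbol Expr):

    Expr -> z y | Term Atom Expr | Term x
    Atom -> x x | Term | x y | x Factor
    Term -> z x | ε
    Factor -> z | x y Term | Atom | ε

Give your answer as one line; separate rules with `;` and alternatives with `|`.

Expr -> z y | Term Atom Expr | Term Expr | Atom Expr | Term x | x; Atom -> x x | Term | x y | x Factor | x; Term -> z x; Factor -> z | x y Term | x y | Atom

The nullable symbols are {Atom, Factor, Term}.
ε ∉ L(G), so no ε-production is kept.
Expand every rule over subsets of its nullable positions: Expr → Term Atom Expr gives Term Atom Expr | Term Expr | Atom Expr. Expr → Term x gives Term x | x. Atom → x Factor gives x Factor | x. Factor → x y Term gives x y Term | x y.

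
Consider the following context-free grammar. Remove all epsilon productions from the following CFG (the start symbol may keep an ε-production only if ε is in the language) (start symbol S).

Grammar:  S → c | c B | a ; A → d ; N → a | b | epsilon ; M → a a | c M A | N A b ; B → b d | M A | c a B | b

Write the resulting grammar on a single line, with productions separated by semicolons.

Nullable set = {N}.
ε ∉ L(G), so no ε-production is kept.
Add the nullable-subset variants: M → N A b gives N A b | A b.

S → c | c B | a; A → d; N → a | b; M → a a | c M A | N A b | A b; B → b d | M A | c a B | b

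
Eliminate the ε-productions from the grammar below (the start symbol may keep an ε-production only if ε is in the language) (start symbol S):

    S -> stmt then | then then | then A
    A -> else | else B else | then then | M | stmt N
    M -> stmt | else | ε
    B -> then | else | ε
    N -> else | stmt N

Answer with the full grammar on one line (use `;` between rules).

Nullable nonterminals: {A, B, M}.
ε ∉ L(G), so no ε-production is kept.
Expand every rule over subsets of its nullable positions: S → then A gives then A | then. A → else B else gives else B else | else else.

S -> stmt then | then then | then A | then; A -> else | else B else | else else | then then | M | stmt N; M -> stmt | else; B -> then | else; N -> else | stmt N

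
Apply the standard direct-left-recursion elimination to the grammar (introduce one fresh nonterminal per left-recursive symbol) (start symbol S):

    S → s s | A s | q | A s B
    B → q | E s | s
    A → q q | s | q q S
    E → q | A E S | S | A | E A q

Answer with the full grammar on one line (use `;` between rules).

S → s s | A s | q | A s B; B → q | E s | s; A → q q | s | q q S; E → q E' | A E S E' | S E' | A E'; E' → A q E' | ε

E is directly left-recursive.
For E: α = {A q}, β = {q, A E S, S, A}. Rewrite as E → β E' and E' → α E' | ε.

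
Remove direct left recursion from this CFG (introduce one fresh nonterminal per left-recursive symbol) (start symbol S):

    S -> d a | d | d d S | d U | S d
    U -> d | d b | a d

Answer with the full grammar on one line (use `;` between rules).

S -> d a S' | d S' | d d S S' | d U S'; U -> d | d b | a d; S' -> d S' | ε

S is directly left-recursive.
For S: α = {d}, β = {d a, d, d d S, d U}. Rewrite as S → β S' and S' → α S' | ε.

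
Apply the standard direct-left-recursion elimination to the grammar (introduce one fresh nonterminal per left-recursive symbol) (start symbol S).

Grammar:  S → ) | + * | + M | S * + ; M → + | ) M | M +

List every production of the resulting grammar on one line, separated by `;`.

Left recursion appears on S, M.
For S: α = {* +}, β = {), + *, + M}. Rewrite as S → β S' and S' → α S' | ε.
For M: α = {+}, β = {+, ) M}. Rewrite as M → β M' and M' → α M' | ε.

S → ) S' | + * S' | + M S'; M → + M' | ) M M'; S' → * + S' | ε; M' → + M' | ε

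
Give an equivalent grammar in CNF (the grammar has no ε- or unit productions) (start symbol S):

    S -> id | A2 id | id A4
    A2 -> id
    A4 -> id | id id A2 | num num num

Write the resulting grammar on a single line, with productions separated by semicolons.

S -> id | A2 X1 | X1 A4; A2 -> id; A4 -> id | X1 Y1 | X2 Y2; X1 -> id; X2 -> num; Y1 -> X1 A2; Y2 -> X2 X2

Introduce a nonterminal for each terminal appearing in a rule of length ≥ 2: X1 → id, X2 → num.
Binarize each right-hand side of length ≥ 3 by chaining fresh nonterminals (Y1, Y2, …): affected rules were A4 → X1 X1 A2; A4 → X2 X2 X2.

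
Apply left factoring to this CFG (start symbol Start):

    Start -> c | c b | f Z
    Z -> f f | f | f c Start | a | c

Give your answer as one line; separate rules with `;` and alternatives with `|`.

Start has alternatives sharing prefix 'c': factor to Start → c Start1 with Start1 → ε | b.
Z has alternatives sharing prefix 'f': factor to Z → f Z1 with Z1 → f | ε | c Start.

Start -> f Z | c Start1; Z -> a | c | f Z1; Start1 -> ε | b; Z1 -> f | ε | c Start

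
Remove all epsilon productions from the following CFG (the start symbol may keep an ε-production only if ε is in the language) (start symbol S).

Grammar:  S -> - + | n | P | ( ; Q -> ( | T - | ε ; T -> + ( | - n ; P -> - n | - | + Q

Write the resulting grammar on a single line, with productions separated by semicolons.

Nullable nonterminals: {Q}.
ε ∉ L(G), so no ε-production is kept.
Add the nullable-subset variants: P → + Q gives + Q | +.

S -> - + | n | P | (; Q -> ( | T -; T -> + ( | - n; P -> - n | - | + Q | +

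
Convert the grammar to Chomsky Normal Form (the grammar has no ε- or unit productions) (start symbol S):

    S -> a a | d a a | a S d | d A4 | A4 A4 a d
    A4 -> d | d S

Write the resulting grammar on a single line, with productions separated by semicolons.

S -> X1 X1 | X2 Y1 | X1 Y2 | X2 A4 | A4 Y3; A4 -> d | X2 S; X1 -> a; X2 -> d; Y1 -> X1 X1; Y2 -> S X2; Y3 -> A4 Y4; Y4 -> X1 X2

Introduce a nonterminal for each terminal appearing in a rule of length ≥ 2: X1 → a, X2 → d.
Binarize each right-hand side of length ≥ 3 by chaining fresh nonterminals (Y1, Y2, …): affected rules were S → X2 X1 X1; S → X1 S X2; S → A4 A4 X1 X2.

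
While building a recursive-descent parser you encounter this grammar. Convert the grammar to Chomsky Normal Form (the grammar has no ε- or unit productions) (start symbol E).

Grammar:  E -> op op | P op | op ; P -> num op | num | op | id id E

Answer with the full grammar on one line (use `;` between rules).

Introduce a nonterminal for each terminal appearing in a rule of length ≥ 2: X1 → op, X2 → num, X3 → id.
Binarize each right-hand side of length ≥ 3 by chaining fresh nonterminals (Y1, Y2, …): affected rules were P → X3 X3 E.

E -> X1 X1 | P X1 | op; P -> X2 X1 | num | op | X3 Y1; X1 -> op; X2 -> num; X3 -> id; Y1 -> X3 E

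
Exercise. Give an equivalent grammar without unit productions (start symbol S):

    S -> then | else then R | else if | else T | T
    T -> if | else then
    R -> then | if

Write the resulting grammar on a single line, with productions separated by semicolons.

Unit pairs: S ⇒* {T}.
For each unit pair (A, B), copy every non-unit production of B to A, then drop all unit productions.

S -> then | else then R | else if | else T | if | else then; T -> if | else then; R -> then | if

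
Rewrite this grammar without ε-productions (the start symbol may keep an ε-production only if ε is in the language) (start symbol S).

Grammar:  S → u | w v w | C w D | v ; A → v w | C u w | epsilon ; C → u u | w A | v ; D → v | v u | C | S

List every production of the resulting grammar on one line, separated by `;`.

Nullable nonterminals: {A}.
ε ∉ L(G), so no ε-production is kept.
Add the nullable-subset variants: C → w A gives w A | w.

S → u | w v w | C w D | v; A → v w | C u w; C → u u | w A | w | v; D → v | v u | C | S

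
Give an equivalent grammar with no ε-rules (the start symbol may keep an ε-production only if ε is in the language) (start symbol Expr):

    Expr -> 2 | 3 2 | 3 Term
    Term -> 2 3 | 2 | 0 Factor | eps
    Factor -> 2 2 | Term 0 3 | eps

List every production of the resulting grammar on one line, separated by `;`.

Nullable set = {Factor, Term}.
ε ∉ L(G), so no ε-production is kept.
Expand every rule over subsets of its nullable positions: Expr → 3 Term gives 3 Term | 3. Term → 0 Factor gives 0 Factor | 0. Factor → Term 0 3 gives Term 0 3 | 0 3.

Expr -> 2 | 3 2 | 3 Term | 3; Term -> 2 3 | 2 | 0 Factor | 0; Factor -> 2 2 | Term 0 3 | 0 3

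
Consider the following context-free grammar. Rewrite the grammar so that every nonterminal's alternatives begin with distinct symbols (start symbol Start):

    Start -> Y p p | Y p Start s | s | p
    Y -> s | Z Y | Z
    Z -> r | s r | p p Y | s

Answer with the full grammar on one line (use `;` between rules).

Start -> s | p | Y p Start1; Y -> s | Z Y1; Z -> r | p p Y | s Z1; Start1 -> p | Start s; Y1 -> Y | ε; Z1 -> r | ε

Start has alternatives sharing prefix 'Y p': factor to Start → Y p Start1 with Start1 → p | Start s.
Y has alternatives sharing prefix 'Z': factor to Y → Z Y1 with Y1 → Y | ε.
Z has alternatives sharing prefix 's': factor to Z → s Z1 with Z1 → r | ε.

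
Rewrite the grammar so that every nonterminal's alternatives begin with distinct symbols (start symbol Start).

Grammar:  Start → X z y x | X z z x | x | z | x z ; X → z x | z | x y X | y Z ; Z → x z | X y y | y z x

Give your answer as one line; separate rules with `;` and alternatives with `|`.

Start → z | X z Start1 | x Start2; X → x y X | y Z | z X1; Z → x z | X y y | y z x; Start1 → y x | z x; Start2 → ε | z; X1 → x | ε

Start has alternatives sharing prefix 'X z': factor to Start → X z Start1 with Start1 → y x | z x.
Start has alternatives sharing prefix 'x': factor to Start → x Start2 with Start2 → ε | z.
X has alternatives sharing prefix 'z': factor to X → z X1 with X1 → x | ε.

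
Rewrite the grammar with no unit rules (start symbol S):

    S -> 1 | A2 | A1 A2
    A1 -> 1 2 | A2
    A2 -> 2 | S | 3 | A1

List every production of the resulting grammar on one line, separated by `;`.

Unit pairs: A1 ⇒* {A2, S}; A2 ⇒* {A1, S}; S ⇒* {A1, A2}.
Replace each nonterminal's rules with the union of the non-unit rules of every nonterminal it unit-derives.

S -> 2 | 3 | 1 2 | 1 | A1 A2; A1 -> 2 | 3 | 1 2 | 1 | A1 A2; A2 -> 2 | 3 | 1 2 | 1 | A1 A2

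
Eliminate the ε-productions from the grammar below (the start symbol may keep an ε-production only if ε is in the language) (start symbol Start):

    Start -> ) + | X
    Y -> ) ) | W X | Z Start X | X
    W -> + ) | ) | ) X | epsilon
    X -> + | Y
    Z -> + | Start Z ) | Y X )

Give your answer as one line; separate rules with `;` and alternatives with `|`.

Start -> ) + | X; Y -> ) ) | W X | X | Z Start X; W -> + ) | ) | ) X; X -> + | Y; Z -> + | Start Z ) | Y X )

The nullable symbols are {W}.
ε ∉ L(G), so no ε-production is kept.
Add the nullable-subset variants: Y → W X gives W X | X.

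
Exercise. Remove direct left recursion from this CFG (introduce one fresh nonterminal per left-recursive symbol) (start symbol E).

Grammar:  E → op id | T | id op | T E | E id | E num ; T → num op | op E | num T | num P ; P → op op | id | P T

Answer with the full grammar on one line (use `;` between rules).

E → op id E' | T E' | id op E' | T E E'; T → num op | op E | num T | num P; P → op op P' | id P'; E' → id E' | num E' | ε; P' → T P' | ε

Directly left-recursive nonterminals: E, P.
For E: α = {id, num}, β = {op id, T, id op, T E}. Rewrite as E → β E' and E' → α E' | ε.
For P: α = {T}, β = {op op, id}. Rewrite as P → β P' and P' → α P' | ε.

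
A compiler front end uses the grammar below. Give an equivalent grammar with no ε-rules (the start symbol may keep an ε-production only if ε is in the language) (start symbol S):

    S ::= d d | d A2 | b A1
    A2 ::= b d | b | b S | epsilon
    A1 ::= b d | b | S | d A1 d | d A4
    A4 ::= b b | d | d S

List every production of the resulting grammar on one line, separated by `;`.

S ::= d d | d A2 | d | b A1; A2 ::= b d | b | b S; A1 ::= b d | b | S | d A1 d | d A4; A4 ::= b b | d | d S

Nullable nonterminals: {A2}.
ε ∉ L(G), so no ε-production is kept.
Add the nullable-subset variants: S → d A2 gives d A2 | d.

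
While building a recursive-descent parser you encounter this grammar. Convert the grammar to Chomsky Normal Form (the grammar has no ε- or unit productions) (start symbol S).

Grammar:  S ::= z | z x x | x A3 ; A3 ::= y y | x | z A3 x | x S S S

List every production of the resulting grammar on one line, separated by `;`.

S ::= z | X1 Y1 | X2 A3; A3 ::= X3 X3 | x | X1 Y2 | X2 Y3; X1 ::= z; X2 ::= x; X3 ::= y; Y1 ::= X2 X2; Y2 ::= A3 X2; Y3 ::= S Y4; Y4 ::= S S

Introduce a nonterminal for each terminal appearing in a rule of length ≥ 2: X1 → z, X2 → x, X3 → y.
Binarize each right-hand side of length ≥ 3 by chaining fresh nonterminals (Y1, Y2, …): affected rules were S → X1 X2 X2; A3 → X1 A3 X2; A3 → X2 S S S.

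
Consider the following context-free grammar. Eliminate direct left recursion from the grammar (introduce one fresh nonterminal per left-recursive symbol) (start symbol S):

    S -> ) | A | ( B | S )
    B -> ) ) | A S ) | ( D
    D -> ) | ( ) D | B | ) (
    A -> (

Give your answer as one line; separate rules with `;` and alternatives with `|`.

Directly left-recursive nonterminal: S.
For S: α = {)}, β = {), A, ( B}. Rewrite as S → β S' and S' → α S' | ε.

S -> ) S' | A S' | ( B S'; B -> ) ) | A S ) | ( D; D -> ) | ( ) D | B | ) (; A -> (; S' -> ) S' | ε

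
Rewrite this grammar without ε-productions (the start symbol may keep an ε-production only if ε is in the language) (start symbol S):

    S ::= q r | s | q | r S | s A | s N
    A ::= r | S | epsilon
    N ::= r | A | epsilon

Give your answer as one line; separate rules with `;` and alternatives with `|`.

S ::= q r | s | q | r S | s A | s N; A ::= r | S; N ::= r | A

Nullable nonterminals: {A, N}.
ε ∉ L(G), so no ε-production is kept.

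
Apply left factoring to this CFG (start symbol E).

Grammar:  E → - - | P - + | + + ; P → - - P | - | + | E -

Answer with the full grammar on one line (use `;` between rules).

E → - - | P - + | + +; P → + | E - | - P'; P' → - P | ε

P has alternatives sharing prefix '-': factor to P → - P' with P' → - P | ε.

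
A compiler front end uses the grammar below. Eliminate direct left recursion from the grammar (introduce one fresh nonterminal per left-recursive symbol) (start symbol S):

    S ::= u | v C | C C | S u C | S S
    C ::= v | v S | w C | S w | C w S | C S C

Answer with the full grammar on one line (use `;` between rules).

S ::= u S' | v C S' | C C S'; C ::= v C' | v S C' | w C C' | S w C'; S' ::= u C S' | S S' | eps; C' ::= w S C' | S C C' | eps

Directly left-recursive nonterminals: S, C.
For S: α = {u C, S}, β = {u, v C, C C}. Rewrite as S → β S' and S' → α S' | ε.
For C: α = {w S, S C}, β = {v, v S, w C, S w}. Rewrite as C → β C' and C' → α C' | ε.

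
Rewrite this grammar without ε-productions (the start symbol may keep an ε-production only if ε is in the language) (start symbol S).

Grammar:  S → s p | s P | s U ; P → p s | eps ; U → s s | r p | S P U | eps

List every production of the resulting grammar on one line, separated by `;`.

S → s p | s P | s | s U; P → p s; U → s s | r p | S P U | S P | S U | S

The nullable symbols are {P, U}.
ε ∉ L(G), so no ε-production is kept.
Expand every rule over subsets of its nullable positions: S → s P gives s P | s. U → S P U gives S P U | S P | S U | S.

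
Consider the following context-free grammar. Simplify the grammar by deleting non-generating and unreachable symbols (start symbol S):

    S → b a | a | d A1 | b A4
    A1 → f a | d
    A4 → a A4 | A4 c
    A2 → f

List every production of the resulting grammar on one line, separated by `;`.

Generating nonterminals: {A1, A2, S}.
Reachable from S after that: {A1, S}.
Removed useless symbols: {A2, A4} and every production mentioning them.

S → b a | a | d A1; A1 → f a | d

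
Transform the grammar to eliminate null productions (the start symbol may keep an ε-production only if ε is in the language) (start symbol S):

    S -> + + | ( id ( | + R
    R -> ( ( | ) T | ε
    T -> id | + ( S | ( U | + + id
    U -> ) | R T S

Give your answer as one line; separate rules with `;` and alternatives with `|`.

S -> + + | ( id ( | + R | +; R -> ( ( | ) T; T -> id | + ( S | ( U | + + id; U -> ) | R T S | T S

The nullable symbols are {R}.
ε ∉ L(G), so no ε-production is kept.
Expand every rule over subsets of its nullable positions: S → + R gives + R | +. U → R T S gives R T S | T S.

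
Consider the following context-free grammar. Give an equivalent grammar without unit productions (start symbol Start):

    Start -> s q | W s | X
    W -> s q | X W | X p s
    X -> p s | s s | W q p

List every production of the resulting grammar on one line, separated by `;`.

Start -> s q | W s | p s | s s | W q p; W -> s q | X W | X p s; X -> p s | s s | W q p

Unit pairs: Start ⇒* {X}.
For each unit pair (A, B), copy every non-unit production of B to A, then drop all unit productions.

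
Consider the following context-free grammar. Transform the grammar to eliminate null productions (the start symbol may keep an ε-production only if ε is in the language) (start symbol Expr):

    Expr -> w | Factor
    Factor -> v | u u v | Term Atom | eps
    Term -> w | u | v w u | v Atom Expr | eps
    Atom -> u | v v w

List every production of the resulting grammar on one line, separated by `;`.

Nullable nonterminals: {Expr, Factor, Term}.
ε ∈ L(G) since Expr is nullable, so keep Expr → ε.
Expand every rule over subsets of its nullable positions: Factor → Term Atom gives Term Atom | Atom. Term → v Atom Expr gives v Atom Expr | v Atom.

Expr -> w | Factor | ε; Factor -> v | u u v | Term Atom | Atom; Term -> w | u | v w u | v Atom Expr | v Atom; Atom -> u | v v w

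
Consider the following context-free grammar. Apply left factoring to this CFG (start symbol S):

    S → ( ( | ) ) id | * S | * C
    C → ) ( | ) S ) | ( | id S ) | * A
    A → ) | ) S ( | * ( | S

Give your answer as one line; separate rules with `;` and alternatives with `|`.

S → ( ( | ) ) id | * S'; C → ( | id S ) | * A | ) C'; A → * ( | S | ) A'; S' → S | C; C' → ( | S ); A' → ε | S (

S has alternatives sharing prefix '*': factor to S → * S' with S' → S | C.
C has alternatives sharing prefix ')': factor to C → ) C' with C' → ( | S ).
A has alternatives sharing prefix ')': factor to A → ) A' with A' → ε | S (.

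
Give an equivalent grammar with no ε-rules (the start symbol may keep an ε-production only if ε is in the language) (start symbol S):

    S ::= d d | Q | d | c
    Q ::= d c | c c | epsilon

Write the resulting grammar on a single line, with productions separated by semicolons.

S ::= d d | Q | d | c | epsilon; Q ::= d c | c c

Nullable nonterminals: {Q, S}.
ε ∈ L(G) since S is nullable, so keep S → ε.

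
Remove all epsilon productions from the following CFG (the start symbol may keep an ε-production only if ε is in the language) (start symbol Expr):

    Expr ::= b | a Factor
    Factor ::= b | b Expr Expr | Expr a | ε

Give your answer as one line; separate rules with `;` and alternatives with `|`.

Nullable set = {Factor}.
ε ∉ L(G), so no ε-production is kept.
Add the nullable-subset variants: Expr → a Factor gives a Factor | a.

Expr ::= b | a Factor | a; Factor ::= b | b Expr Expr | Expr a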